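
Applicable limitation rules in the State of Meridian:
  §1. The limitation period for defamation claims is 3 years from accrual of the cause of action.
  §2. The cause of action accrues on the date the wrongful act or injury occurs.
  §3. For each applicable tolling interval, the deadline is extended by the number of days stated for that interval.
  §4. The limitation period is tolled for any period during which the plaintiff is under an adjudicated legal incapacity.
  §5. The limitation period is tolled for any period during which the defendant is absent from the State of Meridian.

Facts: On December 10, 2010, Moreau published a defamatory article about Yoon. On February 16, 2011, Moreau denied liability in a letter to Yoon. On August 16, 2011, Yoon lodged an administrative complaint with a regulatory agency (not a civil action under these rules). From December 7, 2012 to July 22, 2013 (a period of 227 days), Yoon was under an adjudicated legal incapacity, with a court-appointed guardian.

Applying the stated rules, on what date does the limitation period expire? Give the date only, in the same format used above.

July 25, 2014

The cause of action accrued on December 10, 2010, the date of the act.
3 years from December 10, 2010 is December 10, 2013.
Because the plaintiff's legal incapacity ran from December 7, 2012 to July 22, 2013, the deadline is extended by 227 days to July 25, 2014.
Nothing else in the chronology tolls or restarts the period.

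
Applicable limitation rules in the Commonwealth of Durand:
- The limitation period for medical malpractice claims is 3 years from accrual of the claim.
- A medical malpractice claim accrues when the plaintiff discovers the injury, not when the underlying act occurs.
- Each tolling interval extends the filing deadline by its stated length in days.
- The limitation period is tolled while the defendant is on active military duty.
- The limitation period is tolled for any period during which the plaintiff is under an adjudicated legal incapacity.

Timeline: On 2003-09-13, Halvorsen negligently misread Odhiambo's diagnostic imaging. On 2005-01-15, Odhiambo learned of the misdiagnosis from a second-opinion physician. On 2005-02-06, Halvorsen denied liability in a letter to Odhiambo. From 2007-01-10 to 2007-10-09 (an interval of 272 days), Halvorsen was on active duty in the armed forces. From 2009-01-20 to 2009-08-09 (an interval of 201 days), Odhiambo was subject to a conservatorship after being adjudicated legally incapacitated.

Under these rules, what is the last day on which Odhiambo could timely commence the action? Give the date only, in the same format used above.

The claim did not accrue until Odhiambo discovered the injury on 2005-01-15; the 2003-09-13 act date does not start the clock under the stated rule.
3 years from 2005-01-15 is 2008-01-15.
The defendant's active military service from 2007-01-10 to 2007-10-09 tolled the period for 272 days, extending the deadline to 2008-10-13.
By the time the plaintiff's legal incapacity began on 2009-01-20, the limitation period had already expired on 2008-10-13; that interval cannot revive it.
None of the other events listed affects the running of the period under the stated rules.

2008-10-13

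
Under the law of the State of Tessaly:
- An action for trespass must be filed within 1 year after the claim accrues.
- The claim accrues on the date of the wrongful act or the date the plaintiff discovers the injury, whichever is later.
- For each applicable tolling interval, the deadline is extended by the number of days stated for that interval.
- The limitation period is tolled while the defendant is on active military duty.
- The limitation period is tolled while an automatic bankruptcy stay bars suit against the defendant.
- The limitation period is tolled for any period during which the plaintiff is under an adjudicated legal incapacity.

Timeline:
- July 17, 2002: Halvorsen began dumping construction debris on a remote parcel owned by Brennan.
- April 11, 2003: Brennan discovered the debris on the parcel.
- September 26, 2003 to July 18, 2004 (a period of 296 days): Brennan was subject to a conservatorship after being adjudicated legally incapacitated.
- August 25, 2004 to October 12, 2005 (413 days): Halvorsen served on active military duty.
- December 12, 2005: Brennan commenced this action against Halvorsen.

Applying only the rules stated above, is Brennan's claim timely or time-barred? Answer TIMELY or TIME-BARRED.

TIMELY

The claim accrued on April 11, 2003 — the later of the July 17, 2002 act and the April 11, 2003 discovery.
The untolled deadline — 1 year after April 11, 2003 — is April 11, 2004.
The period was tolled for 296 days by the plaintiff's legal incapacity (September 26, 2003 to July 18, 2004), pushing the deadline to February 1, 2005.
Because the defendant's active military service ran from August 25, 2004 to October 12, 2005, the deadline is extended by 413 days to March 21, 2006.
Brennan filed on December 12, 2005, before the March 21, 2006 deadline, so the action is timely.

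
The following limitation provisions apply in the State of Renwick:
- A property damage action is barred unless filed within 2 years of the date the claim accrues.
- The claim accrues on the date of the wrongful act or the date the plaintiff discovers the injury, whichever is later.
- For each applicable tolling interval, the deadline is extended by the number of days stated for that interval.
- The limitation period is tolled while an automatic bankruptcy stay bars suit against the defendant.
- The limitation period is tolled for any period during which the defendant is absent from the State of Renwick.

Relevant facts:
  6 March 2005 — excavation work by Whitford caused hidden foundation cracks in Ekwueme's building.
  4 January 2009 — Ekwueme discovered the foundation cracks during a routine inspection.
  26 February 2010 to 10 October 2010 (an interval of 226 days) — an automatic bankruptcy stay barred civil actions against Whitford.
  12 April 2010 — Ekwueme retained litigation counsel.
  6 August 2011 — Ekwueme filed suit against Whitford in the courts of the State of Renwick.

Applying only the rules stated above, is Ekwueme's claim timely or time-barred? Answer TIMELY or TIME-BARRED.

TIMELY

Because discovery on 4 January 2009 post-dates the 6 March 2005 act, accrual under the later-of rule falls on 4 January 2009.
Adding the 2 years base period to 4 January 2009 gives a deadline of 4 January 2011, before any tolling.
The automatic bankruptcy stay from 26 February 2010 to 10 October 2010 tolled the period for 226 days, extending the deadline to 18 August 2011.
The other events in the timeline have no effect on the limitation period under the stated rules.
The 6 August 2011 filing precedes the 18 August 2011 deadline; the claim is timely.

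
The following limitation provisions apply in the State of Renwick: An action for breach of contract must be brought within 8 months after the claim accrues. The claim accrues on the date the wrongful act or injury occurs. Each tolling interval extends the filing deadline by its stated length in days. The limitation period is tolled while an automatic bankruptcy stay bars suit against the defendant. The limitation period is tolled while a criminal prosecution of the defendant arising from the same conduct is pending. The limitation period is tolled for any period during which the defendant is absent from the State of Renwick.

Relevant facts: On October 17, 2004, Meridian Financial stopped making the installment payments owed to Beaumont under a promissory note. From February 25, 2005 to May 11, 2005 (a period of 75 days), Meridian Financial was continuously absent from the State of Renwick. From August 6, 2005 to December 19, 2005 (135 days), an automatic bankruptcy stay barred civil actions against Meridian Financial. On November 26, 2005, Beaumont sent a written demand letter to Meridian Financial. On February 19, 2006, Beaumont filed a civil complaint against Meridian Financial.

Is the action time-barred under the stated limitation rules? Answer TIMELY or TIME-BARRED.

The limitation period began to run on October 17, 2004.
The untolled deadline — 8 months after October 17, 2004 — is June 17, 2005.
Because the defendant's absence from the jurisdiction ran from February 25, 2005 to May 11, 2005, the deadline is extended by 75 days to August 31, 2005.
Because the automatic bankruptcy stay ran from August 6, 2005 to December 19, 2005, the deadline is extended by 135 days to January 13, 2006.
Nothing else in the chronology tolls or restarts the period.
The February 19, 2006 filing falls after the January 13, 2006 deadline; the claim is time-barred.

TIME-BARRED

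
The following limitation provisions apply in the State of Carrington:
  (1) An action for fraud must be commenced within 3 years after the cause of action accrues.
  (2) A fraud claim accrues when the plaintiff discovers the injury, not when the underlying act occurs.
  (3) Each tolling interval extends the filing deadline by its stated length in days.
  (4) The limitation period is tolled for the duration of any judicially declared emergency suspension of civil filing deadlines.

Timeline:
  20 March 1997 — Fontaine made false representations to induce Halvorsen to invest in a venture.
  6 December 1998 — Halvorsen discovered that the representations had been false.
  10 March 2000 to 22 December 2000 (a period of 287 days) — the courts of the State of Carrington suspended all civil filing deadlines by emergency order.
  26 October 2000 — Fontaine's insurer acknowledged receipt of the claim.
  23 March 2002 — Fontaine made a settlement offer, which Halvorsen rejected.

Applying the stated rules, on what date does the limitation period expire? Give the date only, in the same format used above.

Accrual is tied to discovery, so the period began on 6 December 1998 rather than on 20 March 1997 when the act occurred.
The untolled deadline — 3 years after 6 December 1998 — is 6 December 2001.
The emergency suspension of filing deadlines from 10 March 2000 to 22 December 2000 tolled the period for 287 days, extending the deadline to 19 September 2002.
Nothing else in the chronology tolls or restarts the period.

19 September 2002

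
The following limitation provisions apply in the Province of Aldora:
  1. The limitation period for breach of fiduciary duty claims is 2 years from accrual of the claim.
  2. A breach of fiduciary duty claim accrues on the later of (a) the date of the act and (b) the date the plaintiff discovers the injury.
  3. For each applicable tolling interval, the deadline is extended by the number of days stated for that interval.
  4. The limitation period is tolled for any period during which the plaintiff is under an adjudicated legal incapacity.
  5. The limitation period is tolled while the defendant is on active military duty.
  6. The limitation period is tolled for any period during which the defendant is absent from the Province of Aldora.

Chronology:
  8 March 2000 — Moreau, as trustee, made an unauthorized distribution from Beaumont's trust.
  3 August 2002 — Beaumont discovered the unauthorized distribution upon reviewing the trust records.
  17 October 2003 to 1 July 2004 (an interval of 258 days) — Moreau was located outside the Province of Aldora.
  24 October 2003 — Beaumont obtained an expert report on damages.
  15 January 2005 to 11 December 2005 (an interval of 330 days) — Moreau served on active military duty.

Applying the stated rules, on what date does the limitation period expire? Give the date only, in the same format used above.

14 March 2006

Because discovery on 3 August 2002 post-dates the 8 March 2000 act, accrual under the later-of rule falls on 3 August 2002.
The untolled deadline — 2 years after 3 August 2002 — is 3 August 2004.
The period was tolled for 258 days by the defendant's absence from the jurisdiction (17 October 2003 to 1 July 2004), pushing the deadline to 18 April 2005.
The period was tolled for 330 days by the defendant's active military service (15 January 2005 to 11 December 2005), pushing the deadline to 14 March 2006.
Nothing else in the chronology tolls or restarts the period.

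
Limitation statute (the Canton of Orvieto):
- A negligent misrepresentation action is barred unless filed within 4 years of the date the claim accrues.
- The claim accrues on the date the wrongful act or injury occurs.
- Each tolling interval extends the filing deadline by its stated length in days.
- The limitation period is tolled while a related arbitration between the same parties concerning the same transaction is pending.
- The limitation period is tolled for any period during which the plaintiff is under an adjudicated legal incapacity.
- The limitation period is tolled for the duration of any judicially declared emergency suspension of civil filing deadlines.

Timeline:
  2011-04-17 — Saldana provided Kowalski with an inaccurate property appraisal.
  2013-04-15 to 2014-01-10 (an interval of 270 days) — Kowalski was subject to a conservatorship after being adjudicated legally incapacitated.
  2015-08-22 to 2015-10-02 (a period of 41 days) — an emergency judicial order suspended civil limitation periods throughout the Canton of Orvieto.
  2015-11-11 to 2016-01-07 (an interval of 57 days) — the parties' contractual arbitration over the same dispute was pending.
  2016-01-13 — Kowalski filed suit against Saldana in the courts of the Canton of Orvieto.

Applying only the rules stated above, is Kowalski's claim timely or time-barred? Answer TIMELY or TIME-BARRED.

The claim accrued on 2011-04-17, when the wrongful act occurred.
Adding the 4 years base period to 2011-04-17 gives a deadline of 2015-04-17, before any tolling.
The period was tolled for 270 days by the plaintiff's legal incapacity (2013-04-15 to 2014-01-10), pushing the deadline to 2016-01-12.
Because the emergency suspension of filing deadlines ran from 2015-08-22 to 2015-10-02, the deadline is extended by 41 days to 2016-02-22.
The pending related arbitration from 2015-11-11 to 2016-01-07 tolled the period for 57 days, extending the deadline to 2016-04-19.
Kowalski filed on 2016-01-13, before the 2016-04-19 deadline, so the action is timely.

TIMELY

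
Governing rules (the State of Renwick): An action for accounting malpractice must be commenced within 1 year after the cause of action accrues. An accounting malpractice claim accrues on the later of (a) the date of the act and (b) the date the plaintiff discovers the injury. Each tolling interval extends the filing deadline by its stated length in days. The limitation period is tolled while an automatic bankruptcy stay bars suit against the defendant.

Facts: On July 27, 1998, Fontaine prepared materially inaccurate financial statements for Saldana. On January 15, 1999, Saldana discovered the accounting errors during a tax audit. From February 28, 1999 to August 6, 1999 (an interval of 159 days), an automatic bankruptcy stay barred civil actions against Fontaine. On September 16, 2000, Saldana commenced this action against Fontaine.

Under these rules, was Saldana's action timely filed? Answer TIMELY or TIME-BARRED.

TIME-BARRED

The claim accrued on January 15, 1999 — the later of the July 27, 1998 act and the January 15, 1999 discovery.
1 year from January 15, 1999 is January 15, 2000.
The period was tolled for 159 days by the automatic bankruptcy stay (February 28, 1999 to August 6, 1999), pushing the deadline to June 22, 2000.
Filing on September 16, 2000 missed the June 22, 2000 deadline — the action is time-barred.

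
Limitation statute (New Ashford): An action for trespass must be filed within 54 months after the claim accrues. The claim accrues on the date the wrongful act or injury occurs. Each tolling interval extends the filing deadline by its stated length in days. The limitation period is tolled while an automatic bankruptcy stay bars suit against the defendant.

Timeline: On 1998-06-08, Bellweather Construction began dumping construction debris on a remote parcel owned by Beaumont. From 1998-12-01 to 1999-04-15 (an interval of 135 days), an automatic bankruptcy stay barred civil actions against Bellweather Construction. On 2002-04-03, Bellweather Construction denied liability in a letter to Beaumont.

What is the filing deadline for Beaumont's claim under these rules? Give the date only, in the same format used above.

The limitation period began to run on 1998-06-08.
Adding the 54 months base period to 1998-06-08 gives a deadline of 2002-12-08, before any tolling.
Because the automatic bankruptcy stay ran from 1998-12-01 to 1999-04-15, the deadline is extended by 135 days to 2003-04-22.
None of the other events listed affects the running of the period under the stated rules.

2003-04-22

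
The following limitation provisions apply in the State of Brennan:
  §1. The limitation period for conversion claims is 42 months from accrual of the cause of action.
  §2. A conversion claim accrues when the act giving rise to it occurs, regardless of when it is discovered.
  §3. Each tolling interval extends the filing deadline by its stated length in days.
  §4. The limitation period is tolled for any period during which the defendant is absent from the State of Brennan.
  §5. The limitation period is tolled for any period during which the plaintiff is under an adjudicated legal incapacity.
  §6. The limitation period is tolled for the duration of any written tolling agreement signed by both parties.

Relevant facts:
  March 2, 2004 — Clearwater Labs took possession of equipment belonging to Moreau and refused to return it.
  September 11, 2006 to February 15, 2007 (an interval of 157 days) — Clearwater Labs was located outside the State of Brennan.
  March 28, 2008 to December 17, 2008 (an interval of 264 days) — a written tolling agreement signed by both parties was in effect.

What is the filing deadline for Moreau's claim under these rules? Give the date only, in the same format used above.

The cause of action accrued on March 2, 2004, the date of the act.
Adding the 42 months base period to March 2, 2004 gives a deadline of September 2, 2007, before any tolling.
The period was tolled for 157 days by the defendant's absence from the jurisdiction (September 11, 2006 to February 15, 2007), pushing the deadline to February 6, 2008.
The written tolling agreement starting March 28, 2008 came too late — the period had run on February 6, 2008 — and so does not extend the deadline.

February 6, 2008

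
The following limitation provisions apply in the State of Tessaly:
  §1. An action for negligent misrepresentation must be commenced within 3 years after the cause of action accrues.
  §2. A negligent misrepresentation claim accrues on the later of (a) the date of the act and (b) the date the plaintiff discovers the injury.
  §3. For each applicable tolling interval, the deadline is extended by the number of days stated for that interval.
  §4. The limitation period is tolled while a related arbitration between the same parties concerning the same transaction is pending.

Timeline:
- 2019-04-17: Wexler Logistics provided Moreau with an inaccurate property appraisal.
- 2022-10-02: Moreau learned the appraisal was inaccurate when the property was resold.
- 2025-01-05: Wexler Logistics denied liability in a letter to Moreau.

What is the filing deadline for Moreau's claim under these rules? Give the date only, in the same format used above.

2025-10-02

Because discovery on 2022-10-02 post-dates the 2019-04-17 act, accrual under the later-of rule falls on 2022-10-02.
The untolled deadline — 3 years after 2022-10-02 — is 2025-10-02.
The other events in the timeline have no effect on the limitation period under the stated rules.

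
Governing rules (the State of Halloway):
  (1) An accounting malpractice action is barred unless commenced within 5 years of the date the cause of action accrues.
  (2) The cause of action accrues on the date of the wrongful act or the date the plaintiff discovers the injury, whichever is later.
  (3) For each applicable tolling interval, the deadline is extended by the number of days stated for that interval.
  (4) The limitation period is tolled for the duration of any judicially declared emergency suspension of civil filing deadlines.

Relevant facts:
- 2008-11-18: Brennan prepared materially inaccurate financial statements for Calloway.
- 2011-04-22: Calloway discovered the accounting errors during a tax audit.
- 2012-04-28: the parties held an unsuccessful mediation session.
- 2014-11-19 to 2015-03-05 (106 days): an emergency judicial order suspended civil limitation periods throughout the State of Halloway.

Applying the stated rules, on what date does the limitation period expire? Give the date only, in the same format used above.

Because discovery on 2011-04-22 post-dates the 2008-11-18 act, accrual under the later-of rule falls on 2011-04-22.
Adding the 5 years base period to 2011-04-22 gives a deadline of 2016-04-22, before any tolling.
The period was tolled for 106 days by the emergency suspension of filing deadlines (2014-11-19 to 2015-03-05), pushing the deadline to 2016-08-06.
The other events in the timeline have no effect on the limitation period under the stated rules.

2016-08-06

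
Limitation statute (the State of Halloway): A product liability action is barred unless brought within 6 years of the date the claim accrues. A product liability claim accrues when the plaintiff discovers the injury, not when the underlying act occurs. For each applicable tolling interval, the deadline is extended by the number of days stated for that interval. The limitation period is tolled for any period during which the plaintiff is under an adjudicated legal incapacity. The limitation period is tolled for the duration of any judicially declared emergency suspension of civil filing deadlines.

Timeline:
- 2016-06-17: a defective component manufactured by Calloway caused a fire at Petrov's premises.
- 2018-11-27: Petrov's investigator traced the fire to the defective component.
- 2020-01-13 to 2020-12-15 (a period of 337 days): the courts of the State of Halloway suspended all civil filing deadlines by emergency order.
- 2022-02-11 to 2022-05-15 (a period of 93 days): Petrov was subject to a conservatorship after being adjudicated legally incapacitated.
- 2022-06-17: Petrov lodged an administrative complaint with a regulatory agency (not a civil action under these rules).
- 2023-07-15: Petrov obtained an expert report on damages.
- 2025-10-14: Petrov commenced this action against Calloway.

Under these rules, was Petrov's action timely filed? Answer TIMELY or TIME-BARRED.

Accrual is tied to discovery, so the period began on 2018-11-27 rather than on 2016-06-17 when the act occurred.
Adding the 6 years base period to 2018-11-27 gives a deadline of 2024-11-27, before any tolling.
The emergency suspension of filing deadlines from 2020-01-13 to 2020-12-15 tolled the period for 337 days, extending the deadline to 2025-10-30.
The period was tolled for 93 days by the plaintiff's legal incapacity (2022-02-11 to 2022-05-15), pushing the deadline to 2026-01-31.
The other events in the timeline have no effect on the limitation period under the stated rules.
The 2025-10-14 filing precedes the 2026-01-31 deadline; the claim is timely.

TIMELY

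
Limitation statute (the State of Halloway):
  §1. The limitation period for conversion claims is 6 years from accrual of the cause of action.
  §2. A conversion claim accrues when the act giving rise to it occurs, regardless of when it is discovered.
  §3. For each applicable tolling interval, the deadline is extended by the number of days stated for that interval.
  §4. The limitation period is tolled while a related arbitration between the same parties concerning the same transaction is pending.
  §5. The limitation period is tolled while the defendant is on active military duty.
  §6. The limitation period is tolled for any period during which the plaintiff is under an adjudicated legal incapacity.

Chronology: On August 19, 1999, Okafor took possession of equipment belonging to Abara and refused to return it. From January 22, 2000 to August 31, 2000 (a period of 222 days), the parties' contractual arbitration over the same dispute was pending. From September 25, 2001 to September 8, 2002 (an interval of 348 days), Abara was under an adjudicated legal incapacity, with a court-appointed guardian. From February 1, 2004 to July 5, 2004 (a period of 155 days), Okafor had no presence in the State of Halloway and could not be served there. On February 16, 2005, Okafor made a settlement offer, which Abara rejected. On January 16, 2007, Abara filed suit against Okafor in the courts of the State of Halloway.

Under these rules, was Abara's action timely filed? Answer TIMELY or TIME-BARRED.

TIMELY

The cause of action accrued on August 19, 1999, the date of the act.
Adding the 6 years base period to August 19, 1999 gives a deadline of August 19, 2005, before any tolling.
The pending related arbitration from January 22, 2000 to August 31, 2000 tolled the period for 222 days, extending the deadline to March 29, 2006.
The period was tolled for 348 days by the plaintiff's legal incapacity (September 25, 2001 to September 8, 2002), pushing the deadline to March 12, 2007.
No stated provision tolls the period for the defendant's absence, so the interval from February 1, 2004 to July 5, 2004 has no effect on the deadline.
Nothing else in the chronology tolls or restarts the period.
The January 16, 2007 filing precedes the March 12, 2007 deadline; the claim is timely.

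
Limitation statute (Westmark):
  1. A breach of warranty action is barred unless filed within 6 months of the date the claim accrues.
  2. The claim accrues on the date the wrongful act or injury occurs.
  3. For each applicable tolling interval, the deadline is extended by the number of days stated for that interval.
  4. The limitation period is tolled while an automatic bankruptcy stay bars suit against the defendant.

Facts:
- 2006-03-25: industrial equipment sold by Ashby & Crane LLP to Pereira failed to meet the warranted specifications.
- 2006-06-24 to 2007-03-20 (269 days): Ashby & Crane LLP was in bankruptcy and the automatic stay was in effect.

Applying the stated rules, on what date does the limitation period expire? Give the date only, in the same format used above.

2007-06-21

The limitation period began to run on 2006-03-25.
Adding the 6 months base period to 2006-03-25 gives a deadline of 2006-09-25, before any tolling.
The automatic bankruptcy stay from 2006-06-24 to 2007-03-20 tolled the period for 269 days, extending the deadline to 2007-06-21.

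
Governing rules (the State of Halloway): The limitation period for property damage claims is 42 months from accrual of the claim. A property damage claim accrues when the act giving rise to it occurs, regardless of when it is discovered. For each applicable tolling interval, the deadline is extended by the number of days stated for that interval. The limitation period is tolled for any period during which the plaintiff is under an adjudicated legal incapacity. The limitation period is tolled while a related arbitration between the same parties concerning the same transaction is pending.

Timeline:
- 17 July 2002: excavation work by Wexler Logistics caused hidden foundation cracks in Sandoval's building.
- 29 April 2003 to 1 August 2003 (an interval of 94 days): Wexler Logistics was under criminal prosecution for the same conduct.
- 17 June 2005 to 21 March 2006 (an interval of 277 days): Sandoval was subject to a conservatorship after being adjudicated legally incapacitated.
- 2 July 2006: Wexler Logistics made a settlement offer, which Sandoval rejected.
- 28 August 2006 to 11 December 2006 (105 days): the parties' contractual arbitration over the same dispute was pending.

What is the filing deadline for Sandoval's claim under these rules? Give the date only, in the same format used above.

The claim accrued on 17 July 2002, the date of the act.
42 months from 17 July 2002 is 17 January 2006.
Because the plaintiff's legal incapacity ran from 17 June 2005 to 21 March 2006, the deadline is extended by 277 days to 21 October 2006.
The period was tolled for 105 days by the pending related arbitration (28 August 2006 to 11 December 2006), pushing the deadline to 3 February 2007.
The pending criminal prosecution from 29 April 2003 to 1 August 2003 does not toll the period, because no stated rule makes a criminal prosecution a tolling event.
None of the other events listed affects the running of the period under the stated rules.

3 February 2007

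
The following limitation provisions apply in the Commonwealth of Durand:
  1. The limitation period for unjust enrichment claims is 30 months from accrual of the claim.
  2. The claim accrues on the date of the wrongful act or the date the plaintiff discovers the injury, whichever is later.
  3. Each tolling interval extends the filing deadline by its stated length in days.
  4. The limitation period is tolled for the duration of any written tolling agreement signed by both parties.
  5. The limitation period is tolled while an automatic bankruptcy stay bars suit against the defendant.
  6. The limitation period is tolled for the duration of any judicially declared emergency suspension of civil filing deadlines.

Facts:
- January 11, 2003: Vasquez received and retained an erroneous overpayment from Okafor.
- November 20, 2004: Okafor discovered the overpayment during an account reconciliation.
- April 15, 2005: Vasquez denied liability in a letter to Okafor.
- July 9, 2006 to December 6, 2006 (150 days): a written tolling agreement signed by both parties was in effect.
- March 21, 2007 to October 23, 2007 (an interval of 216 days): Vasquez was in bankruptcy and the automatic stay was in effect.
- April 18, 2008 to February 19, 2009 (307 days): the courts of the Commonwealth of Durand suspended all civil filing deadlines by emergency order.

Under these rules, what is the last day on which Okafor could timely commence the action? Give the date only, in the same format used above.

Taking the later of the act (January 11, 2003) and discovery (November 20, 2004), the claim accrued on November 20, 2004.
The untolled deadline — 30 months after November 20, 2004 — is May 20, 2007.
The period was tolled for 150 days by the written tolling agreement (July 9, 2006 to December 6, 2006), pushing the deadline to October 17, 2007.
The automatic bankruptcy stay from March 21, 2007 to October 23, 2007 tolled the period for 216 days, extending the deadline to May 20, 2008.
The period was tolled for 307 days by the emergency suspension of filing deadlines (April 18, 2008 to February 19, 2009), pushing the deadline to March 23, 2009.
The other events in the timeline have no effect on the limitation period under the stated rules.

March 23, 2009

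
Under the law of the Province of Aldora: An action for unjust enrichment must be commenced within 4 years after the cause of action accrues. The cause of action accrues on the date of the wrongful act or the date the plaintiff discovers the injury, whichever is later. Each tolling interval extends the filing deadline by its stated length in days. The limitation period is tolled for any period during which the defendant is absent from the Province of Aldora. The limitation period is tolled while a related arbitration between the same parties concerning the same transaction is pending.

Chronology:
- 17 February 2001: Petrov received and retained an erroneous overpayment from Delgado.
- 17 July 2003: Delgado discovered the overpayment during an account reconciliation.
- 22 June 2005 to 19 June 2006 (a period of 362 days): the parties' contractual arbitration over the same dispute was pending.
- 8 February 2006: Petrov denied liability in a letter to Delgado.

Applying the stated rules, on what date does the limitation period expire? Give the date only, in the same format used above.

13 July 2008

Taking the later of the act (17 February 2001) and discovery (17 July 2003), the claim accrued on 17 July 2003.
4 years from 17 July 2003 is 17 July 2007.
Because the pending related arbitration ran from 22 June 2005 to 19 June 2006, the deadline is extended by 362 days to 13 July 2008.
The other events in the timeline have no effect on the limitation period under the stated rules.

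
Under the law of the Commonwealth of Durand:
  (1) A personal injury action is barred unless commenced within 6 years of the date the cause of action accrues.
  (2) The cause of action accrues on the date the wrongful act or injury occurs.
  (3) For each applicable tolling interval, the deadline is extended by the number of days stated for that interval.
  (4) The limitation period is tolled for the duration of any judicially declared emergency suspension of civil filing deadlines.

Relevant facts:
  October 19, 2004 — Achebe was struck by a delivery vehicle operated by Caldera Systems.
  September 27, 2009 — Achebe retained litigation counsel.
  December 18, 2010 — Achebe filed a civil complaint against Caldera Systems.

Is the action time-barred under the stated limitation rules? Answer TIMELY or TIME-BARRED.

TIME-BARRED

The cause of action accrued on October 19, 2004, the date of the act.
The untolled deadline — 6 years after October 19, 2004 — is October 19, 2010.
Nothing else in the chronology tolls or restarts the period.
The December 18, 2010 filing falls after the October 19, 2010 deadline; the claim is time-barred.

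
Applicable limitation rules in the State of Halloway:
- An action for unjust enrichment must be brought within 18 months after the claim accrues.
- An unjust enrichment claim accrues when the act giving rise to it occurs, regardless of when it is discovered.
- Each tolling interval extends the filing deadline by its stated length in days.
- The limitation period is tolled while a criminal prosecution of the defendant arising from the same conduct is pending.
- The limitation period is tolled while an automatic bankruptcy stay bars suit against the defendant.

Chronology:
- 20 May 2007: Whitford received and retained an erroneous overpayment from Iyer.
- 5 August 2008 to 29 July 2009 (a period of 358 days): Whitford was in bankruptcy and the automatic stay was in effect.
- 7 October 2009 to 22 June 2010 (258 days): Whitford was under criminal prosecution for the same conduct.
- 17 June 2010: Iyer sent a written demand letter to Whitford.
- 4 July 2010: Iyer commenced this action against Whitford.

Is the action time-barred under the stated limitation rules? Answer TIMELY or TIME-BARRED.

The claim accrued on 20 May 2007, the date of the act.
Adding the 18 months base period to 20 May 2007 gives a deadline of 20 November 2008, before any tolling.
The period was tolled for 358 days by the automatic bankruptcy stay (5 August 2008 to 29 July 2009), pushing the deadline to 13 November 2009.
The period was tolled for 258 days by the pending criminal prosecution (7 October 2009 to 22 June 2010), pushing the deadline to 29 July 2010.
The other events in the timeline have no effect on the limitation period under the stated rules.
Filing on 4 July 2010 beat the 29 July 2010 deadline — the action is timely.

TIMELY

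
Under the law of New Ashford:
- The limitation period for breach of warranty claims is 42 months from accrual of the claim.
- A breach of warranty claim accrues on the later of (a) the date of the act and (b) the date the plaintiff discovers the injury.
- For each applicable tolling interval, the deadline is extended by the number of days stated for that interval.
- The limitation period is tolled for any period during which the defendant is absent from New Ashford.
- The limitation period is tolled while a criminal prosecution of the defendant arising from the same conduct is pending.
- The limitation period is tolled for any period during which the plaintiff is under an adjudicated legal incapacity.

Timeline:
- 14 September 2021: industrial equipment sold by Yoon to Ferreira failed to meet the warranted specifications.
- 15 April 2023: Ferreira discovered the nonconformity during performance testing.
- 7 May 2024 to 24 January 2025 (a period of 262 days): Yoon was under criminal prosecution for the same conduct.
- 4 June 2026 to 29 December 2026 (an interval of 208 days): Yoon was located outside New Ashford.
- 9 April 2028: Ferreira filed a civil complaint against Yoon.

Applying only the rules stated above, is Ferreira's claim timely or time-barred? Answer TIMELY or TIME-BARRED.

TIME-BARRED

Because discovery on 15 April 2023 post-dates the 14 September 2021 act, accrual under the later-of rule falls on 15 April 2023.
42 months from 15 April 2023 is 15 October 2026.
Because the pending criminal prosecution ran from 7 May 2024 to 24 January 2025, the deadline is extended by 262 days to 4 July 2027.
The period was tolled for 208 days by the defendant's absence from the jurisdiction (4 June 2026 to 29 December 2026), pushing the deadline to 28 January 2028.
Ferreira filed on 9 April 2028, after the 28 January 2028 deadline, so the action is time-barred.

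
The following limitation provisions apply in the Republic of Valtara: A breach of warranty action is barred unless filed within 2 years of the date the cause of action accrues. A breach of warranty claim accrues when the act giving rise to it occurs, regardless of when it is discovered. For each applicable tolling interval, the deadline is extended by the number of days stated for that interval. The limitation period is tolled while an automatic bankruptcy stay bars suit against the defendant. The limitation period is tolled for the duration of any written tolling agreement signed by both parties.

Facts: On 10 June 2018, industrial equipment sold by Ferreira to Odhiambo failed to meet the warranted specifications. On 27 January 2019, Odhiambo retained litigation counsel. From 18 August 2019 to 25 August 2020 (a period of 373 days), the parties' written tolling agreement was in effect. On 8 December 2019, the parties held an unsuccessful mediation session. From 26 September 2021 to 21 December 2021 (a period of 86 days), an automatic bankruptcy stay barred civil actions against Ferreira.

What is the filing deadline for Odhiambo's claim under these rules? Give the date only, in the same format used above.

18 June 2021

The cause of action accrued on 10 June 2018, the date of the act.
The untolled deadline — 2 years after 10 June 2018 — is 10 June 2020.
The written tolling agreement from 18 August 2019 to 25 August 2020 tolled the period for 373 days, extending the deadline to 18 June 2021.
The automatic bankruptcy stay from 26 September 2021 to 21 December 2021 began after the period had already run on 18 June 2021, so it has no tolling effect.
Nothing else in the chronology tolls or restarts the period.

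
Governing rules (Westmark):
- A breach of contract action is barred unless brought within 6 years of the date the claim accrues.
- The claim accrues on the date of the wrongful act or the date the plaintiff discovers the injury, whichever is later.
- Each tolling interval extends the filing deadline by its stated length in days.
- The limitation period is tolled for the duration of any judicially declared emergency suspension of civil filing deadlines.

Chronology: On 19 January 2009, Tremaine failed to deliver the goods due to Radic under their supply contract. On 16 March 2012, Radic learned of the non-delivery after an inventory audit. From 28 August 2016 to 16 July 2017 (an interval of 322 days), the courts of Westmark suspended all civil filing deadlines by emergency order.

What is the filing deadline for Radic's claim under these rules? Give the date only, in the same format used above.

Because discovery on 16 March 2012 post-dates the 19 January 2009 act, accrual under the later-of rule falls on 16 March 2012.
6 years from 16 March 2012 is 16 March 2018.
Because the emergency suspension of filing deadlines ran from 28 August 2016 to 16 July 2017, the deadline is extended by 322 days to 1 February 2019.

1 February 2019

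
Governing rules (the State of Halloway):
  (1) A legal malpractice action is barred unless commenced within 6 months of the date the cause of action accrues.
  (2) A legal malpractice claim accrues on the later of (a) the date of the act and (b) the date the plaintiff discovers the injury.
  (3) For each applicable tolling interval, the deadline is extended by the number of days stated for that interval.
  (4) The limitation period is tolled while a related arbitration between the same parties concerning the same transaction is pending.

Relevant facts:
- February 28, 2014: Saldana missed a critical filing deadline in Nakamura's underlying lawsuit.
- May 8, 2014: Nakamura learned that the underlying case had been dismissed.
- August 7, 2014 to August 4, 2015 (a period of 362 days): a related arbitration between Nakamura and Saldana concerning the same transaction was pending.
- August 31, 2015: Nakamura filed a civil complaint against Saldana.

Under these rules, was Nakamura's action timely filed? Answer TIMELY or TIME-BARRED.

Taking the later of the act (February 28, 2014) and discovery (May 8, 2014), the claim accrued on May 8, 2014.
The untolled deadline — 6 months after May 8, 2014 — is November 8, 2014.
Because the pending related arbitration ran from August 7, 2014 to August 4, 2015, the deadline is extended by 362 days to November 5, 2015.
Nakamura filed on August 31, 2015, before the November 5, 2015 deadline, so the action is timely.

TIMELY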